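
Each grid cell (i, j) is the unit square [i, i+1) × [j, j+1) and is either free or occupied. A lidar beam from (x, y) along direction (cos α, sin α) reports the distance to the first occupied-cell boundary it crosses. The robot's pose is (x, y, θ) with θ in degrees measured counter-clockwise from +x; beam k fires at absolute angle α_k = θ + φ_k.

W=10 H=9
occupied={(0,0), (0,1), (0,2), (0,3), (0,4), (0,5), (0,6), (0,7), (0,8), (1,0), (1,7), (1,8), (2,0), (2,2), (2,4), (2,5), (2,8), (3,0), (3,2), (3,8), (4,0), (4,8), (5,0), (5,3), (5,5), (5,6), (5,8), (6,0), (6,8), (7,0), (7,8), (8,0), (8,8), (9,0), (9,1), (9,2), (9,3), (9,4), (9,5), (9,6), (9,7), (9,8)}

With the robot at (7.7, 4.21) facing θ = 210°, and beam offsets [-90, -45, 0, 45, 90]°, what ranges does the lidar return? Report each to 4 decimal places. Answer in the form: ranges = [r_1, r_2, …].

ranges = [4.3763, 4.8658, 1.9630, 3.3232, 2.6000]

beam 1: φ=-90°, α=120°
  direction (-0.5000, 0.8660); cell (7,4); t to first gridline: x 1.4000, y 0.9122 (then +2.0000 / +1.1547)
    (7,5) via y @ 0.9122
    (6,5) via x @ 1.4000
    (6,6) via y @ 2.0669
    (6,7) via y @ 3.2216
    (5,7) via x @ 3.4000
    (5,8) via y @ 4.3763  # hit
  → r_1 = 4.3763
beam 2: φ=-45°, α=165°
  direction (-0.9659, 0.2588); cell (7,4); t to first gridline: x 0.7247, y 3.0523 (then +1.0353 / +3.8637)
    (6,4) via x @ 0.7247
    (5,4) via x @ 1.7600
    (4,4) via x @ 2.7952
    (4,5) via y @ 3.0523
    (3,5) via x @ 3.8305
    (2,5) via x @ 4.8658  # hit
  → r_2 = 4.8658
beam 3: φ=0°, α=210°
  direction (-0.8660, -0.5000); cell (7,4); t to first gridline: x 0.8083, y 0.4200 (then +1.1547 / +2.0000)
    (7,3) via y @ 0.4200
    (6,3) via x @ 0.8083
    (5,3) via x @ 1.9630  # hit
  → r_3 = 1.9630
beam 4: φ=45°, α=255°
  direction (-0.2588, -0.9659); cell (7,4); t to first gridline: x 2.7046, y 0.2174 (then +3.8637 / +1.0353)
    (7,3) via y @ 0.2174
    (7,2) via y @ 1.2527
    (7,1) via y @ 2.2880
    (6,1) via x @ 2.7046
    (6,0) via y @ 3.3232  # hit
  → r_4 = 3.3232
beam 5: φ=90°, α=300°
  direction (0.5000, -0.8660); cell (7,4); t to first gridline: x 0.6000, y 0.2425 (then +2.0000 / +1.1547)
    (7,3) via y @ 0.2425
    (8,3) via x @ 0.6000
    (8,2) via y @ 1.3972
    (8,1) via y @ 2.5519
    (9,1) via x @ 2.6000  # hit
  → r_5 = 2.6000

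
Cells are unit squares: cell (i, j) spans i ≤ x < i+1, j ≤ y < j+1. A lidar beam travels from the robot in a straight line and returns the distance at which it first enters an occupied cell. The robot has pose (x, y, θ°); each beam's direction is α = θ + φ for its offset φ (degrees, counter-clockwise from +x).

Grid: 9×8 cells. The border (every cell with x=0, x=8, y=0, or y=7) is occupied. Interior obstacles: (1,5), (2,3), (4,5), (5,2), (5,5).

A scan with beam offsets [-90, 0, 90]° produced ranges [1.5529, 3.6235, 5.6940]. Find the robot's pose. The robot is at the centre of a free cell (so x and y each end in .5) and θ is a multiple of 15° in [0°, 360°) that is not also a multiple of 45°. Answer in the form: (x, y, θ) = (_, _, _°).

(x, y, θ) = (6.5, 3.5, 75°)

The pose lattice has 37·16 = 592 candidates. Test each by forward raycasting.
  (5.5, 3.5, 150°): beam 1 = 4.0415 ≠ 1.5529 ✗
  (1.5, 4.5, 105°): beam 1 = 2.5882 ≠ 1.5529 ✗
  (5.5, 1.5, 210°): beam 1 = 0.5774 ≠ 1.5529 ✗
  (6.5, 5.5, 195°): beam 2 = 0.5176 ≠ 3.6235 ✗
  …
  (6.5, 3.5, 75°): r_1=1.5529, r_2=3.6235, r_3=5.6940 — all match ✓
Unique over the lattice → pose = (6.5, 3.5, 75°).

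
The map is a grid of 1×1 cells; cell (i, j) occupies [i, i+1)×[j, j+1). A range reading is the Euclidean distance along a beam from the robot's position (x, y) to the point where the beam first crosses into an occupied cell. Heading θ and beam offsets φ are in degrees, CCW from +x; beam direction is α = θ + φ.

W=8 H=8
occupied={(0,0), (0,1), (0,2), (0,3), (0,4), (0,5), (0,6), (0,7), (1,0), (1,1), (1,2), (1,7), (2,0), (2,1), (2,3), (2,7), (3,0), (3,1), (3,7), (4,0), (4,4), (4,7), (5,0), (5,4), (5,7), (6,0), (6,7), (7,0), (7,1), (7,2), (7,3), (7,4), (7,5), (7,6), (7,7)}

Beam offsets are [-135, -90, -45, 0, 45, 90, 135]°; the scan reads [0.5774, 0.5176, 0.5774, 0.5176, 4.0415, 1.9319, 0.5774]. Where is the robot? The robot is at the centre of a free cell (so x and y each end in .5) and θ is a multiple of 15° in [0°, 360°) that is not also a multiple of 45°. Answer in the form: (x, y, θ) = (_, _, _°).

(x, y, θ) = (1.5, 3.5, 15°)

The pose lattice has 29·16 = 464 candidates. Test each by forward raycasting.
  (5.5, 5.5, 345°): beam 1 = 1.0000 ≠ 0.5774 ✗
  (3.5, 6.5, 255°): beam 2 = 1.9319 ≠ 0.5176 ✗
  (4.5, 6.5, 240°): beam 1 = 0.5176 ≠ 0.5774 ✗
  (2.5, 4.5, 165°): beam 1 = 5.0000 ≠ 0.5774 ✗
  …
  (1.5, 3.5, 15°): r_1=0.5774, r_2=0.5176, r_3=0.5774, r_4=0.5176, r_5=4.0415, r_6=1.9319, r_7=0.5774 — all match ✓
Only this pose fits every beam.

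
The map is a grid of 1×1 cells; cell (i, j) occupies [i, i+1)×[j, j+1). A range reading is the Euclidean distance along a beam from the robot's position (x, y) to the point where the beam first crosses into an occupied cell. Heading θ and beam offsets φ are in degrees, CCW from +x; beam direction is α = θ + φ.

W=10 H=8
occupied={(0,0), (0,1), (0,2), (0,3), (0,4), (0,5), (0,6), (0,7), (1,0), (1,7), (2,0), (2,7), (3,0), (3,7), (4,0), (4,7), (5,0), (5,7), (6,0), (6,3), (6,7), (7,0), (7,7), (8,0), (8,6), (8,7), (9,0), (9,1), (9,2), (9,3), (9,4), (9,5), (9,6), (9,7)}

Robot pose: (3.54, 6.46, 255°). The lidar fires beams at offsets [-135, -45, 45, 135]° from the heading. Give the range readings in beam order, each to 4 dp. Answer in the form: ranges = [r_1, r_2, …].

ranges = [0.6235, 2.9329, 6.3047, 1.0800]

beam 1: φ=-135°, α=120°
  cosα=-0.5000 sinα=0.8660 | (3,6) | tMaxX 1.0800 tMaxY 0.6235 | tΔX 2.0000 tΔY 1.1547
    t=0.6235 [y] (3,7) — stop
  → r_1 = 0.6235
beam 2: φ=-45°, α=210°
  cosα=-0.8660 sinα=-0.5000 | (3,6) | tMaxX 0.6235 tMaxY 0.9200 | tΔX 1.1547 tΔY 2.0000
    t=0.6235 [x] (2,6)
    t=0.9200 [y] (2,5)
    t=1.7782 [x] (1,5)
    t=2.9200 [y] (1,4)
    t=2.9329 [x] (0,4) — stop
  → r_2 = 2.9329
beam 3: φ=45°, α=300°
  cosα=0.5000 sinα=-0.8660 | (3,6) | tMaxX 0.9200 tMaxY 0.5312 | tΔX 2.0000 tΔY 1.1547
    t=0.5312 [y] (3,5)
    t=0.9200 [x] (4,5)
    t=1.6859 [y] (4,4)
    t=2.8406 [y] (4,3)
    t=2.9200 [x] (5,3)
    t=3.9953 [y] (5,2)
    t=4.9200 [x] (6,2)
    t=5.1500 [y] (6,1)
    t=6.3047 [y] (6,0) — stop
  → r_3 = 6.3047
beam 4: φ=135°, α=30°
  cosα=0.8660 sinα=0.5000 | (3,6) | tMaxX 0.5312 tMaxY 1.0800 | tΔX 1.1547 tΔY 2.0000
    t=0.5312 [x] (4,6)
    t=1.0800 [y] (4,7) — stop
  → r_4 = 1.0800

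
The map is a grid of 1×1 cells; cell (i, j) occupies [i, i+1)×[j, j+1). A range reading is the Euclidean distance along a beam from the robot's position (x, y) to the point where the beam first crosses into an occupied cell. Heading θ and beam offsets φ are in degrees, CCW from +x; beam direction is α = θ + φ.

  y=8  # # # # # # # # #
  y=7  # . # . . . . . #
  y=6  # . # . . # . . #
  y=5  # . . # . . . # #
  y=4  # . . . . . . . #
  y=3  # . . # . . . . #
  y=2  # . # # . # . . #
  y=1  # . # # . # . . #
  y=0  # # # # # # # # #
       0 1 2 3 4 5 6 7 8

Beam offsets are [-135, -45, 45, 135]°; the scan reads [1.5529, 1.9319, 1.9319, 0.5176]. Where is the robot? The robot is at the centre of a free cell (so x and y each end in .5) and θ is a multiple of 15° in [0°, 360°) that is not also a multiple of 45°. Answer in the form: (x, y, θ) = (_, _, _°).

(x, y, θ) = (7.5, 3.5, 240°)

The pose lattice has 37·16 = 592 candidates. Test each by forward raycasting.
  (7.5, 3.5, 210°): beam 2 = 6.7293 ≠ 1.9319 ✗
  (2.5, 3.5, 75°): beam 1 = 0.5774 ≠ 1.5529 ✗
  (7.5, 1.5, 165°): beam 1 = 0.5774 ≠ 1.5529 ✗
  (4.5, 4.5, 120°): beam 1 = 3.6235 ≠ 1.5529 ✗
  …
  (7.5, 3.5, 240°): r_1=1.5529, r_2=1.9319, r_3=1.9319, r_4=0.5176 — all match ✓
Unique over the lattice → pose = (7.5, 3.5, 240°).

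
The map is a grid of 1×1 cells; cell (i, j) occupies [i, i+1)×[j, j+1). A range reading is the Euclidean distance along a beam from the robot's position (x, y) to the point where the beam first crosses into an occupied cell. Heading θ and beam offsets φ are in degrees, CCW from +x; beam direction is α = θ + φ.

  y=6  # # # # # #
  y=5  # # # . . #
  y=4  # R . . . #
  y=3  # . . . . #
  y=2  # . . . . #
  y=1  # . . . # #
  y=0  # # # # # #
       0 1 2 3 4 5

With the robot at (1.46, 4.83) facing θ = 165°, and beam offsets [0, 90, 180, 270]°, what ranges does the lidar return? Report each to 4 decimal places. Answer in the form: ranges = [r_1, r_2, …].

ranges = [0.4762, 1.7773, 3.6649, 0.1760]

beam 1: φ=0°, α=165°
  direction (-0.9659, 0.2588); cell (1,4); t to first gridline: x 0.4762, y 0.6568 (then +1.0353 / +3.8637)
    (0,4) via x @ 0.4762  # hit
  → r_1 = 0.4762
beam 2: φ=90°, α=255°
  direction (-0.2588, -0.9659); cell (1,4); t to first gridline: x 1.7773, y 0.8593 (then +3.8637 / +1.0353)
    (1,3) via y @ 0.8593
    (0,3) via x @ 1.7773  # hit
  → r_2 = 1.7773
beam 3: φ=180°, α=345°
  direction (0.9659, -0.2588); cell (1,4); t to first gridline: x 0.5590, y 3.2069 (then +1.0353 / +3.8637)
    (2,4) via x @ 0.5590
    (3,4) via x @ 1.5943
    (4,4) via x @ 2.6296
    (4,3) via y @ 3.2069
    (5,3) via x @ 3.6649  # hit
  → r_3 = 3.6649
beam 4: φ=270°, α=75°
  direction (0.2588, 0.9659); cell (1,4); t to first gridline: x 2.0864, y 0.1760 (then +3.8637 / +1.0353)
    (1,5) via y @ 0.1760  # hit
  → r_4 = 0.1760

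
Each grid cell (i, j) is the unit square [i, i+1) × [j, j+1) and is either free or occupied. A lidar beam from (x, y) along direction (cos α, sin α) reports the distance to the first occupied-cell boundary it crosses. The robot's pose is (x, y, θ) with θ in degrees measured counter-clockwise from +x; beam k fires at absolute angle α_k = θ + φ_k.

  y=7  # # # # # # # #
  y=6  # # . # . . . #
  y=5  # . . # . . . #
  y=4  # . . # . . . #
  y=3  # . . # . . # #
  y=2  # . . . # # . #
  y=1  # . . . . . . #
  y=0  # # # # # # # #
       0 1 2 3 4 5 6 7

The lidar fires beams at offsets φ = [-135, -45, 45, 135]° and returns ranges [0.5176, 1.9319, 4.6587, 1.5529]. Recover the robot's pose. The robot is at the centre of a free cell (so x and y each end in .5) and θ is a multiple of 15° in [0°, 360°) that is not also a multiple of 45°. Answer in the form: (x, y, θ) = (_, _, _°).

The pose lattice has 28·16 = 448 candidates. Test each by forward raycasting.
  (5.5, 6.5, 150°): beam 1 = 1.5529 ≠ 0.5176 ✗
  (2.5, 5.5, 300°): beam 1 = 1.5529 ≠ 0.5176 ✗
  (6.5, 6.5, 30°): beam 1 = 3.6235 ≠ 0.5176 ✗
  (1.5, 5.5, 30°): beam 1 = 1.9319 ≠ 0.5176 ✗
  (5.5, 4.5, 165°): beam 1 = 1.7321 ≠ 0.5176 ✗
  …
  (2.5, 1.5, 60°): r_1=0.5176, r_2=1.9319, r_3=4.6587, r_4=1.5529 — all match ✓
Only this pose fits every beam.

(x, y, θ) = (2.5, 1.5, 60°)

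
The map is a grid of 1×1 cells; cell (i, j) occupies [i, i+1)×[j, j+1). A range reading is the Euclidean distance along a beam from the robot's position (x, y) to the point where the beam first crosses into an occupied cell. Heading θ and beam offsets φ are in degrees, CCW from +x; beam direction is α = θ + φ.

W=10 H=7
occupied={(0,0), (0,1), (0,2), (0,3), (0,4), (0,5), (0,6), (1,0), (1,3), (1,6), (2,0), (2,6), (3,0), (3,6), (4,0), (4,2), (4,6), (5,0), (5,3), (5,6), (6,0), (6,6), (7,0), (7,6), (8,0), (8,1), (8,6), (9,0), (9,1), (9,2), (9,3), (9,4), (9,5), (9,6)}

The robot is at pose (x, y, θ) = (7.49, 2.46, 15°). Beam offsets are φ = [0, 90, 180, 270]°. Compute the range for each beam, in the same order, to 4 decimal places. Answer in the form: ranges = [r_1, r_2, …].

beam 1: φ=0°, α=15°
  direction (0.9659, 0.2588); cell (7,2); t to first gridline: x 0.5280, y 2.0864 (then +1.0353 / +3.8637)
    (8,2) via x @ 0.5280
    (9,2) via x @ 1.5633  # hit
  → r_1 = 1.5633
beam 2: φ=90°, α=105°
  direction (-0.2588, 0.9659); cell (7,2); t to first gridline: x 1.8932, y 0.5590 (then +3.8637 / +1.0353)
    (7,3) via y @ 0.5590
    (7,4) via y @ 1.5943
    (6,4) via x @ 1.8932
    (6,5) via y @ 2.6296
    (6,6) via y @ 3.6649  # hit
  → r_2 = 3.6649
beam 3: φ=180°, α=195°
  direction (-0.9659, -0.2588); cell (7,2); t to first gridline: x 0.5073, y 1.7773 (then +1.0353 / +3.8637)
    (6,2) via x @ 0.5073
    (5,2) via x @ 1.5426
    (5,1) via y @ 1.7773
    (4,1) via x @ 2.5778
    (3,1) via x @ 3.6131
    (2,1) via x @ 4.6484
    (2,0) via y @ 5.6410  # hit
  → r_3 = 5.6410
beam 4: φ=270°, α=285°
  direction (0.2588, -0.9659); cell (7,2); t to first gridline: x 1.9705, y 0.4762 (then +3.8637 / +1.0353)
    (7,1) via y @ 0.4762
    (7,0) via y @ 1.5115  # hit
  → r_4 = 1.5115

ranges = [1.5633, 3.6649, 5.6410, 1.5115]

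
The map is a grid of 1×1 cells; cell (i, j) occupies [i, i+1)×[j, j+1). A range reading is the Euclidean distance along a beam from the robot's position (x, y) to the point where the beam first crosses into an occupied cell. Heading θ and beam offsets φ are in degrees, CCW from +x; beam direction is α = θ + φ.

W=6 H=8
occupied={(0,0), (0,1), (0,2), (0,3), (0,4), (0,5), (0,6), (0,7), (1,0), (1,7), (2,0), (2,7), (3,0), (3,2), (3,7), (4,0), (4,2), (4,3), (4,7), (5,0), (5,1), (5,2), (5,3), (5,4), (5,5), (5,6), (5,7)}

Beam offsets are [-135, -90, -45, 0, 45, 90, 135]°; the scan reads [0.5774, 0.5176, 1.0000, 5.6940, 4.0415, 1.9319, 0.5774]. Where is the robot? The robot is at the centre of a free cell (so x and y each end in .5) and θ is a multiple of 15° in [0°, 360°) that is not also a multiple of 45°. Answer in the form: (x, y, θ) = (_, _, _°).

Candidates: 21 free-cell centres × 16 headings = 336 poses. Raycast each; keep the one whose scan matches to 4 dp.
  (3.5, 6.5, 195°): beam 4 = 2.5882 ≠ 5.6940 ✗
  (4.5, 6.5, 165°): beam 3 = 0.5774 ≠ 1.0000 ✗
  (3.5, 4.5, 60°): beam 1 = 1.5529 ≠ 0.5774 ✗
  (4.5, 4.5, 210°): beam 1 = 1.9319 ≠ 0.5774 ✗
  …
  (1.5, 6.5, 285°): r_1=0.5774, r_2=0.5176, r_3=1.0000, r_4=5.6940, r_5=4.0415, r_6=1.9319, r_7=0.5774 — all match ✓
Only this pose fits every beam.

(x, y, θ) = (1.5, 6.5, 285°)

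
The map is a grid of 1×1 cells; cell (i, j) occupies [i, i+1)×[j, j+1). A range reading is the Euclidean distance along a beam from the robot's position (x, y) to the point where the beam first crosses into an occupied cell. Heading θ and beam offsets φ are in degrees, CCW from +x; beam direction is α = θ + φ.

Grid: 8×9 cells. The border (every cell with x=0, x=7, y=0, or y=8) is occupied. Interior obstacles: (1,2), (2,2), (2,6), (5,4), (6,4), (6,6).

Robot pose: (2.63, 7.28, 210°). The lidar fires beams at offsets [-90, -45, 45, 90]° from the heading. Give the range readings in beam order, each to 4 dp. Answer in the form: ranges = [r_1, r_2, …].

ranges = [0.8314, 1.6875, 0.2899, 0.3233]

beam 1: φ=-90°, α=120°
  direction (-0.5000, 0.8660); cell (2,7); t to first gridline: x 1.2600, y 0.8314 (then +2.0000 / +1.1547)
    (2,8) via y @ 0.8314  # hit
  → r_1 = 0.8314
beam 2: φ=-45°, α=165°
  direction (-0.9659, 0.2588); cell (2,7); t to first gridline: x 0.6522, y 2.7819 (then +1.0353 / +3.8637)
    (1,7) via x @ 0.6522
    (0,7) via x @ 1.6875  # hit
  → r_2 = 1.6875
beam 3: φ=45°, α=255°
  direction (-0.2588, -0.9659); cell (2,7); t to first gridline: x 2.4341, y 0.2899 (then +3.8637 / +1.0353)
    (2,6) via y @ 0.2899  # hit
  → r_3 = 0.2899
beam 4: φ=90°, α=300°
  direction (0.5000, -0.8660); cell (2,7); t to first gridline: x 0.7400, y 0.3233 (then +2.0000 / +1.1547)
    (2,6) via y @ 0.3233  # hit
  → r_4 = 0.3233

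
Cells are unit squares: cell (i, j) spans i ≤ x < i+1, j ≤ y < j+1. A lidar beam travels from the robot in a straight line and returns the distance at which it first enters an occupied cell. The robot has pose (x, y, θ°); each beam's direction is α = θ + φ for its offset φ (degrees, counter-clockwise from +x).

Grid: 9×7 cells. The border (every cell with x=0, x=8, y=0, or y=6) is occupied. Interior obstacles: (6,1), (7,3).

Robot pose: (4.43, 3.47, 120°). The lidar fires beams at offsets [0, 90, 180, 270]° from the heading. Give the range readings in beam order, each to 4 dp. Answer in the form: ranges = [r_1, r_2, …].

ranges = [2.9214, 3.9606, 2.8521, 4.1223]

beam 1: φ=0°, α=120°
  d=(-0.5000,0.8660)  start (4,3)  tX=0.8600 tY=0.6120  stride 1/|dx|=2.0000 1/|dy|=1.1547
    cross y-line → (4,4), t=0.6120
    cross x-line → (3,4), t=0.8600
    cross y-line → (3,5), t=1.7667
    cross x-line → (2,5), t=2.8600
    cross y-line → (2,6), t=2.9214 (wall)
  → r_1 = 2.9214
beam 2: φ=90°, α=210°
  d=(-0.8660,-0.5000)  start (4,3)  tX=0.4965 tY=0.9400  stride 1/|dx|=1.1547 1/|dy|=2.0000
    cross x-line → (3,3), t=0.4965
    cross y-line → (3,2), t=0.9400
    cross x-line → (2,2), t=1.6512
    cross x-line → (1,2), t=2.8059
    cross y-line → (1,1), t=2.9400
    cross x-line → (0,1), t=3.9606 (wall)
  → r_2 = 3.9606
beam 3: φ=180°, α=300°
  d=(0.5000,-0.8660)  start (4,3)  tX=1.1400 tY=0.5427  stride 1/|dx|=2.0000 1/|dy|=1.1547
    cross y-line → (4,2), t=0.5427
    cross x-line → (5,2), t=1.1400
    cross y-line → (5,1), t=1.6974
    cross y-line → (5,0), t=2.8521 (wall)
  → r_3 = 2.8521
beam 4: φ=270°, α=30°
  d=(0.8660,0.5000)  start (4,3)  tX=0.6582 tY=1.0600  stride 1/|dx|=1.1547 1/|dy|=2.0000
    cross x-line → (5,3), t=0.6582
    cross y-line → (5,4), t=1.0600
    cross x-line → (6,4), t=1.8129
    cross x-line → (7,4), t=2.9676
    cross y-line → (7,5), t=3.0600
    cross x-line → (8,5), t=4.1223 (wall)
  → r_4 = 4.1223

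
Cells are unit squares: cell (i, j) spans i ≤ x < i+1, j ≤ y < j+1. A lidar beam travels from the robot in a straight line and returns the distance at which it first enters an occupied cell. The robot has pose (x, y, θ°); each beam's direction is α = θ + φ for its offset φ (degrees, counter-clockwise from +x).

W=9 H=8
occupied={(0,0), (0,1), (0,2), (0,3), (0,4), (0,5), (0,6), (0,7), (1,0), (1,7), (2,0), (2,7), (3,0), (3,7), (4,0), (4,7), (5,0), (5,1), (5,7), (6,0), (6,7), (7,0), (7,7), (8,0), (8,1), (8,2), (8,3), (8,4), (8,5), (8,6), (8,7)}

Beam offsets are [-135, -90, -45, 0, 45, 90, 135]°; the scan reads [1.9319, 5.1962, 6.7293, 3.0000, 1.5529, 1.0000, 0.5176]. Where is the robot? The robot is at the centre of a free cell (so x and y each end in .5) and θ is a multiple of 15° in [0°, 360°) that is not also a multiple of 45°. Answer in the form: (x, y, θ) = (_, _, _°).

(x, y, θ) = (1.5, 5.5, 30°)

The pose lattice has 41·16 = 656 candidates. Test each by forward raycasting.
  (5.5, 5.5, 255°): beam 1 = 1.7321 ≠ 1.9319 ✗
  (5.5, 4.5, 120°): beam 1 = 2.5882 ≠ 1.9319 ✗
  (4.5, 5.5, 150°): beam 1 = 3.6235 ≠ 1.9319 ✗
  (4.5, 3.5, 105°): beam 1 = 4.0415 ≠ 1.9319 ✗
  (7.5, 4.5, 345°): beam 1 = 7.0000 ≠ 1.9319 ✗
  …
  (1.5, 5.5, 30°): r_1=1.9319, r_2=5.1962, r_3=6.7293, r_4=3.0000, r_5=1.5529, r_6=1.0000, r_7=0.5176 — all match ✓
Only this pose fits every beam.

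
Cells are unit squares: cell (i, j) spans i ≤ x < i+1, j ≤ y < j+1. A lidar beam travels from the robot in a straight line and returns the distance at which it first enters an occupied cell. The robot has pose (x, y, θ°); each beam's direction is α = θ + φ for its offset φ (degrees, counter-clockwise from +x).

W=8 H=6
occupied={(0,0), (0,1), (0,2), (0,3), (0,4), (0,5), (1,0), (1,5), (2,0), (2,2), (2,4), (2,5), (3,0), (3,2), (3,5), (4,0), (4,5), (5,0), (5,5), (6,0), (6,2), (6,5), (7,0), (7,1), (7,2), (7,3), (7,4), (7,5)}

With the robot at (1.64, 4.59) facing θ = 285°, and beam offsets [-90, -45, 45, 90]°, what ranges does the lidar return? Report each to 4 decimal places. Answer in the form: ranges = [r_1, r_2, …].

ranges = [0.6626, 1.2800, 0.4157, 0.3727]

beam 1: φ=-90°, α=195°
  cosα=-0.9659 sinα=-0.2588 | (1,4) | tMaxX 0.6626 tMaxY 2.2796 | tΔX 1.0353 tΔY 3.8637
    t=0.6626 [x] (0,4) — stop
  → r_1 = 0.6626
beam 2: φ=-45°, α=240°
  cosα=-0.5000 sinα=-0.8660 | (1,4) | tMaxX 1.2800 tMaxY 0.6813 | tΔX 2.0000 tΔY 1.1547
    t=0.6813 [y] (1,3)
    t=1.2800 [x] (0,3) — stop
  → r_2 = 1.2800
beam 3: φ=45°, α=330°
  cosα=0.8660 sinα=-0.5000 | (1,4) | tMaxX 0.4157 tMaxY 1.1800 | tΔX 1.1547 tΔY 2.0000
    t=0.4157 [x] (2,4) — stop
  → r_3 = 0.4157
beam 4: φ=90°, α=15°
  cosα=0.9659 sinα=0.2588 | (1,4) | tMaxX 0.3727 tMaxY 1.5841 | tΔX 1.0353 tΔY 3.8637
    t=0.3727 [x] (2,4) — stop
  → r_4 = 0.3727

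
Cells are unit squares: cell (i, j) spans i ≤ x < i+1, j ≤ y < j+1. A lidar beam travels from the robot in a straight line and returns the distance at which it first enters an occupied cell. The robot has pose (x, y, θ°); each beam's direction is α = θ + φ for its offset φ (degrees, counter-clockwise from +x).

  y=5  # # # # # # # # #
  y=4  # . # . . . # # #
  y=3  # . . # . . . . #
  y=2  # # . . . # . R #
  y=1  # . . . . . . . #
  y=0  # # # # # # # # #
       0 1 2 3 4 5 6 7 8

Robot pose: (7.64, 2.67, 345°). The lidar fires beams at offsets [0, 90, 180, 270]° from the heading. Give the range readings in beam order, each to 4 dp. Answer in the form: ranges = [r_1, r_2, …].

beam 1: φ=0°, α=345°
  dir = (cos 345°, sin 345°) = (0.9659, -0.2588); from cell (7,2)
  next x-line at t=0.3727, next y-line at t=2.5887; Δt_x=1.0353, Δt_y=3.8637
    x: enter (8,2) at t=0.3727 ← occupied
  → r_1 = 0.3727
beam 2: φ=90°, α=75°
  dir = (cos 75°, sin 75°) = (0.2588, 0.9659); from cell (7,2)
  next x-line at t=1.3909, next y-line at t=0.3416; Δt_x=3.8637, Δt_y=1.0353
    y: enter (7,3) at t=0.3416
    y: enter (7,4) at t=1.3769 ← occupied
  → r_2 = 1.3769
beam 3: φ=180°, α=165°
  dir = (cos 165°, sin 165°) = (-0.9659, 0.2588); from cell (7,2)
  next x-line at t=0.6626, next y-line at t=1.2750; Δt_x=1.0353, Δt_y=3.8637
    x: enter (6,2) at t=0.6626
    y: enter (6,3) at t=1.2750
    x: enter (5,3) at t=1.6979
    x: enter (4,3) at t=2.7331
    x: enter (3,3) at t=3.7684 ← occupied
  → r_3 = 3.7684
beam 4: φ=270°, α=255°
  dir = (cos 255°, sin 255°) = (-0.2588, -0.9659); from cell (7,2)
  next x-line at t=2.4728, next y-line at t=0.6936; Δt_x=3.8637, Δt_y=1.0353
    y: enter (7,1) at t=0.6936
    y: enter (7,0) at t=1.7289 ← occupied
  → r_4 = 1.7289

ranges = [0.3727, 1.3769, 3.7684, 1.7289]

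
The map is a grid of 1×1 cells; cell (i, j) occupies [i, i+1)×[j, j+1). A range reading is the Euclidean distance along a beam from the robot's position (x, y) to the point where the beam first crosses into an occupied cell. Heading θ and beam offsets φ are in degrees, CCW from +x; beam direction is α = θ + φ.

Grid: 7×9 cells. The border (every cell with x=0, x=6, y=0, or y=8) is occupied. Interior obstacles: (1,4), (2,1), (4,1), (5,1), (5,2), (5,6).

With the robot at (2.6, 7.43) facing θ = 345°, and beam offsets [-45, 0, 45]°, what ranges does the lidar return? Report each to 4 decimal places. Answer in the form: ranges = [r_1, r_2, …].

ranges = [5.1153, 2.4847, 1.1400]

beam 1: φ=-45°, α=300°
  cosα=0.5000 sinα=-0.8660 | (2,7) | tMaxX 0.8000 tMaxY 0.4965 | tΔX 2.0000 tΔY 1.1547
    t=0.4965 [y] (2,6)
    t=0.8000 [x] (3,6)
    t=1.6512 [y] (3,5)
    t=2.8000 [x] (4,5)
    t=2.8059 [y] (4,4)
    t=3.9606 [y] (4,3)
    t=4.8000 [x] (5,3)
    t=5.1153 [y] (5,2) — stop
  → r_1 = 5.1153
beam 2: φ=0°, α=345°
  cosα=0.9659 sinα=-0.2588 | (2,7) | tMaxX 0.4141 tMaxY 1.6614 | tΔX 1.0353 tΔY 3.8637
    t=0.4141 [x] (3,7)
    t=1.4494 [x] (4,7)
    t=1.6614 [y] (4,6)
    t=2.4847 [x] (5,6) — stop
  → r_2 = 2.4847
beam 3: φ=45°, α=30°
  cosα=0.8660 sinα=0.5000 | (2,7) | tMaxX 0.4619 tMaxY 1.1400 | tΔX 1.1547 tΔY 2.0000
    t=0.4619 [x] (3,7)
    t=1.1400 [y] (3,8) — stop
  → r_3 = 1.1400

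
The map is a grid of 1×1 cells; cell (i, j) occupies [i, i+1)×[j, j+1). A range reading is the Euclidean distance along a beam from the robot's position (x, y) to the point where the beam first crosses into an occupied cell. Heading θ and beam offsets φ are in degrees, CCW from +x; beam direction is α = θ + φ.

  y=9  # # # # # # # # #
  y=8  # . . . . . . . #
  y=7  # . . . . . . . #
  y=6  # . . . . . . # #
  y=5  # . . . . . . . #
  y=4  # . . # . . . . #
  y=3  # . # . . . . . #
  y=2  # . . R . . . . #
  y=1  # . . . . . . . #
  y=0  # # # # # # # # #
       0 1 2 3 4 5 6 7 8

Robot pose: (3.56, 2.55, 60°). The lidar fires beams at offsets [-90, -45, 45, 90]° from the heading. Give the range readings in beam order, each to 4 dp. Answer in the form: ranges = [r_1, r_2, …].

ranges = [3.1000, 4.5966, 1.5012, 0.9000]

beam 1: φ=-90°, α=330°
  dir = (cos 330°, sin 330°) = (0.8660, -0.5000); from cell (3,2)
  next x-line at t=0.5081, next y-line at t=1.1000; Δt_x=1.1547, Δt_y=2.0000
    x: enter (4,2) at t=0.5081
    y: enter (4,1) at t=1.1000
    x: enter (5,1) at t=1.6628
    x: enter (6,1) at t=2.8175
    y: enter (6,0) at t=3.1000 ← occupied
  → r_1 = 3.1000
beam 2: φ=-45°, α=15°
  dir = (cos 15°, sin 15°) = (0.9659, 0.2588); from cell (3,2)
  next x-line at t=0.4555, next y-line at t=1.7387; Δt_x=1.0353, Δt_y=3.8637
    x: enter (4,2) at t=0.4555
    x: enter (5,2) at t=1.4908
    y: enter (5,3) at t=1.7387
    x: enter (6,3) at t=2.5261
    x: enter (7,3) at t=3.5614
    x: enter (8,3) at t=4.5966 ← occupied
  → r_2 = 4.5966
beam 3: φ=45°, α=105°
  dir = (cos 105°, sin 105°) = (-0.2588, 0.9659); from cell (3,2)
  next x-line at t=2.1637, next y-line at t=0.4659; Δt_x=3.8637, Δt_y=1.0353
    y: enter (3,3) at t=0.4659
    y: enter (3,4) at t=1.5012 ← occupied
  → r_3 = 1.5012
beam 4: φ=90°, α=150°
  dir = (cos 150°, sin 150°) = (-0.8660, 0.5000); from cell (3,2)
  next x-line at t=0.6466, next y-line at t=0.9000; Δt_x=1.1547, Δt_y=2.0000
    x: enter (2,2) at t=0.6466
    y: enter (2,3) at t=0.9000 ← occupied
  → r_4 = 0.9000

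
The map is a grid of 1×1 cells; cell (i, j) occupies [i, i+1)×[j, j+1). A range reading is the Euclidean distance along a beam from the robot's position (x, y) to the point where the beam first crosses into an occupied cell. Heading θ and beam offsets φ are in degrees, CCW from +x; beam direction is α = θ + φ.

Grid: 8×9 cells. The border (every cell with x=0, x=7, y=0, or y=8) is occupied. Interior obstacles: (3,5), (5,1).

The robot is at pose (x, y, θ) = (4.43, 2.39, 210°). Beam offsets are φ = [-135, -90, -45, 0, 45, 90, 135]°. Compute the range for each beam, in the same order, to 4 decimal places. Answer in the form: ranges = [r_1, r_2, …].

ranges = [5.8079, 6.4779, 3.5510, 2.7800, 1.4390, 1.1400, 1.5068]

beam 1: φ=-135°, α=75°
  cosα=0.2588 sinα=0.9659 | (4,2) | tMaxX 2.2023 tMaxY 0.6315 | tΔX 3.8637 tΔY 1.0353
    t=0.6315 [y] (4,3)
    t=1.6668 [y] (4,4)
    t=2.2023 [x] (5,4)
    t=2.7021 [y] (5,5)
    t=3.7373 [y] (5,6)
    t=4.7726 [y] (5,7)
    t=5.8079 [y] (5,8) — stop
  → r_1 = 5.8079
beam 2: φ=-90°, α=120°
  cosα=-0.5000 sinα=0.8660 | (4,2) | tMaxX 0.8600 tMaxY 0.7044 | tΔX 2.0000 tΔY 1.1547
    t=0.7044 [y] (4,3)
    t=0.8600 [x] (3,3)
    t=1.8591 [y] (3,4)
    t=2.8600 [x] (2,4)
    t=3.0138 [y] (2,5)
    t=4.1685 [y] (2,6)
    t=4.8600 [x] (1,6)
    t=5.3232 [y] (1,7)
    t=6.4779 [y] (1,8) — stop
  → r_2 = 6.4779
beam 3: φ=-45°, α=165°
  cosα=-0.9659 sinα=0.2588 | (4,2) | tMaxX 0.4452 tMaxY 2.3569 | tΔX 1.0353 tΔY 3.8637
    t=0.4452 [x] (3,2)
    t=1.4804 [x] (2,2)
    t=2.3569 [y] (2,3)
    t=2.5157 [x] (1,3)
    t=3.5510 [x] (0,3) — stop
  → r_3 = 3.5510
beam 4: φ=0°, α=210°
  cosα=-0.8660 sinα=-0.5000 | (4,2) | tMaxX 0.4965 tMaxY 0.7800 | tΔX 1.1547 tΔY 2.0000
    t=0.4965 [x] (3,2)
    t=0.7800 [y] (3,1)
    t=1.6512 [x] (2,1)
    t=2.7800 [y] (2,0) — stop
  → r_4 = 2.7800
beam 5: φ=45°, α=255°
  cosα=-0.2588 sinα=-0.9659 | (4,2) | tMaxX 1.6614 tMaxY 0.4038 | tΔX 3.8637 tΔY 1.0353
    t=0.4038 [y] (4,1)
    t=1.4390 [y] (4,0) — stop
  → r_5 = 1.4390
beam 6: φ=90°, α=300°
  cosα=0.5000 sinα=-0.8660 | (4,2) | tMaxX 1.1400 tMaxY 0.4503 | tΔX 2.0000 tΔY 1.1547
    t=0.4503 [y] (4,1)
    t=1.1400 [x] (5,1) — stop
  → r_6 = 1.1400
beam 7: φ=135°, α=345°
  cosα=0.9659 sinα=-0.2588 | (4,2) | tMaxX 0.5901 tMaxY 1.5068 | tΔX 1.0353 tΔY 3.8637
    t=0.5901 [x] (5,2)
    t=1.5068 [y] (5,1) — stop
  → r_7 = 1.5068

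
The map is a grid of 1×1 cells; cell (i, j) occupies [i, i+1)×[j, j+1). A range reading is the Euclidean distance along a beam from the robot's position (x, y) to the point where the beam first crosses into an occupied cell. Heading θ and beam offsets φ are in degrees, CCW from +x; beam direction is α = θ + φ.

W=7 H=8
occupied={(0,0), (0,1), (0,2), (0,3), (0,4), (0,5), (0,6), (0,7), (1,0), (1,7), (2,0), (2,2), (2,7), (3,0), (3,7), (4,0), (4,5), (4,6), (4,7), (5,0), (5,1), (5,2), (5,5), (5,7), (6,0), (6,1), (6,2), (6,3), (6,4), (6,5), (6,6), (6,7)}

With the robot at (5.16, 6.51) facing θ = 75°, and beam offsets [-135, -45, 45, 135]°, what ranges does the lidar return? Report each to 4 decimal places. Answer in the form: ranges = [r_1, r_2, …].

beam 1: φ=-135°, α=300°
  d=(0.5000,-0.8660)  start (5,6)  tX=1.6800 tY=0.5889  stride 1/|dx|=2.0000 1/|dy|=1.1547
    cross y-line → (5,5), t=0.5889 (wall)
  → r_1 = 0.5889
beam 2: φ=-45°, α=30°
  d=(0.8660,0.5000)  start (5,6)  tX=0.9699 tY=0.9800  stride 1/|dx|=1.1547 1/|dy|=2.0000
    cross x-line → (6,6), t=0.9699 (wall)
  → r_2 = 0.9699
beam 3: φ=45°, α=120°
  d=(-0.5000,0.8660)  start (5,6)  tX=0.3200 tY=0.5658  stride 1/|dx|=2.0000 1/|dy|=1.1547
    cross x-line → (4,6), t=0.3200 (wall)
  → r_3 = 0.3200
beam 4: φ=135°, α=210°
  d=(-0.8660,-0.5000)  start (5,6)  tX=0.1848 tY=1.0200  stride 1/|dx|=1.1547 1/|dy|=2.0000
    cross x-line → (4,6), t=0.1848 (wall)
  → r_4 = 0.1848

ranges = [0.5889, 0.9699, 0.3200, 0.1848]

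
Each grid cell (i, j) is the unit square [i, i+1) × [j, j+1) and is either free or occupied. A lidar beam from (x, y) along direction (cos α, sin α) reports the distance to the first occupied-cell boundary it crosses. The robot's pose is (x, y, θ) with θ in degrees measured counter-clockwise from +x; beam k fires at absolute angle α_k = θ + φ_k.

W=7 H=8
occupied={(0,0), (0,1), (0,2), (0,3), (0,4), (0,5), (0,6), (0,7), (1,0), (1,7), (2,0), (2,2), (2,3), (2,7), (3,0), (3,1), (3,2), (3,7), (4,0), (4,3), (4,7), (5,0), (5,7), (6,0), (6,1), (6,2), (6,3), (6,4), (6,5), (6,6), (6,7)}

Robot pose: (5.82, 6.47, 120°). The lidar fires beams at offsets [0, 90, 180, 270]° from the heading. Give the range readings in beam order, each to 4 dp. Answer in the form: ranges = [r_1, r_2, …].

ranges = [0.6120, 5.5657, 0.3600, 0.2078]

beam 1: φ=0°, α=120°
  d=(-0.5000,0.8660)  start (5,6)  tX=1.6400 tY=0.6120  stride 1/|dx|=2.0000 1/|dy|=1.1547
    cross y-line → (5,7), t=0.6120 (wall)
  → r_1 = 0.6120
beam 2: φ=90°, α=210°
  d=(-0.8660,-0.5000)  start (5,6)  tX=0.9469 tY=0.9400  stride 1/|dx|=1.1547 1/|dy|=2.0000
    cross y-line → (5,5), t=0.9400
    cross x-line → (4,5), t=0.9469
    cross x-line → (3,5), t=2.1016
    cross y-line → (3,4), t=2.9400
    cross x-line → (2,4), t=3.2563
    cross x-line → (1,4), t=4.4110
    cross y-line → (1,3), t=4.9400
    cross x-line → (0,3), t=5.5657 (wall)
  → r_2 = 5.5657
beam 3: φ=180°, α=300°
  d=(0.5000,-0.8660)  start (5,6)  tX=0.3600 tY=0.5427  stride 1/|dx|=2.0000 1/|dy|=1.1547
    cross x-line → (6,6), t=0.3600 (wall)
  → r_3 = 0.3600
beam 4: φ=270°, α=30°
  d=(0.8660,0.5000)  start (5,6)  tX=0.2078 tY=1.0600  stride 1/|dx|=1.1547 1/|dy|=2.0000
    cross x-line → (6,6), t=0.2078 (wall)
  → r_4 = 0.2078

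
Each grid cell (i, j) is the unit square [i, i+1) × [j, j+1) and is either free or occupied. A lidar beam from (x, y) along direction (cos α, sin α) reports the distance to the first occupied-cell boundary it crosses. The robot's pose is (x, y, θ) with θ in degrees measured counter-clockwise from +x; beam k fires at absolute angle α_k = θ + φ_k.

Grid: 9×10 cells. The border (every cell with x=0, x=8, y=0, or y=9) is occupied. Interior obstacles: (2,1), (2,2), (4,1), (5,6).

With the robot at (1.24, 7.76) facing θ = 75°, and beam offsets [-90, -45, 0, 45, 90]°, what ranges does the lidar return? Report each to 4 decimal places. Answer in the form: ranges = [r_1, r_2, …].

beam 1: φ=-90°, α=345°
  d=(0.9659,-0.2588)  start (1,7)  tX=0.7868 tY=2.9364  stride 1/|dx|=1.0353 1/|dy|=3.8637
    cross x-line → (2,7), t=0.7868
    cross x-line → (3,7), t=1.8221
    cross x-line → (4,7), t=2.8574
    cross y-line → (4,6), t=2.9364
    cross x-line → (5,6), t=3.8926 (wall)
  → r_1 = 3.8926
beam 2: φ=-45°, α=30°
  d=(0.8660,0.5000)  start (1,7)  tX=0.8776 tY=0.4800  stride 1/|dx|=1.1547 1/|dy|=2.0000
    cross y-line → (1,8), t=0.4800
    cross x-line → (2,8), t=0.8776
    cross x-line → (3,8), t=2.0323
    cross y-line → (3,9), t=2.4800 (wall)
  → r_2 = 2.4800
beam 3: φ=0°, α=75°
  d=(0.2588,0.9659)  start (1,7)  tX=2.9364 tY=0.2485  stride 1/|dx|=3.8637 1/|dy|=1.0353
    cross y-line → (1,8), t=0.2485
    cross y-line → (1,9), t=1.2837 (wall)
  → r_3 = 1.2837
beam 4: φ=45°, α=120°
  d=(-0.5000,0.8660)  start (1,7)  tX=0.4800 tY=0.2771  stride 1/|dx|=2.0000 1/|dy|=1.1547
    cross y-line → (1,8), t=0.2771
    cross x-line → (0,8), t=0.4800 (wall)
  → r_4 = 0.4800
beam 5: φ=90°, α=165°
  d=(-0.9659,0.2588)  start (1,7)  tX=0.2485 tY=0.9273  stride 1/|dx|=1.0353 1/|dy|=3.8637
    cross x-line → (0,7), t=0.2485 (wall)
  → r_5 = 0.2485

ranges = [3.8926, 2.4800, 1.2837, 0.4800, 0.2485]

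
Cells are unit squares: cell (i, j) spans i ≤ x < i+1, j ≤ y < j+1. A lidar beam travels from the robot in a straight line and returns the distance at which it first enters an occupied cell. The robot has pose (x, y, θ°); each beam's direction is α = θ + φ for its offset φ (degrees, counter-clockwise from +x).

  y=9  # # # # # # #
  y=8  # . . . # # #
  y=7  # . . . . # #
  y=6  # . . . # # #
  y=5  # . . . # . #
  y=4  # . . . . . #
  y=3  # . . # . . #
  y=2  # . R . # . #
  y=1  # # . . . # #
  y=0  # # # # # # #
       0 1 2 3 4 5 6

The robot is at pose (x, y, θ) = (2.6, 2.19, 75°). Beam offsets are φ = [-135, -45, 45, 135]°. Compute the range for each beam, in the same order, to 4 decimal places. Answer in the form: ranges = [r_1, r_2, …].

ranges = [1.3741, 1.6166, 3.2000, 0.6928]

beam 1: φ=-135°, α=300°
  d=(0.5000,-0.8660)  start (2,2)  tX=0.8000 tY=0.2194  stride 1/|dx|=2.0000 1/|dy|=1.1547
    cross y-line → (2,1), t=0.2194
    cross x-line → (3,1), t=0.8000
    cross y-line → (3,0), t=1.3741 (wall)
  → r_1 = 1.3741
beam 2: φ=-45°, α=30°
  d=(0.8660,0.5000)  start (2,2)  tX=0.4619 tY=1.6200  stride 1/|dx|=1.1547 1/|dy|=2.0000
    cross x-line → (3,2), t=0.4619
    cross x-line → (4,2), t=1.6166 (wall)
  → r_2 = 1.6166
beam 3: φ=45°, α=120°
  d=(-0.5000,0.8660)  start (2,2)  tX=1.2000 tY=0.9353  stride 1/|dx|=2.0000 1/|dy|=1.1547
    cross y-line → (2,3), t=0.9353
    cross x-line → (1,3), t=1.2000
    cross y-line → (1,4), t=2.0900
    cross x-line → (0,4), t=3.2000 (wall)
  → r_3 = 3.2000
beam 4: φ=135°, α=210°
  d=(-0.8660,-0.5000)  start (2,2)  tX=0.6928 tY=0.3800  stride 1/|dx|=1.1547 1/|dy|=2.0000
    cross y-line → (2,1), t=0.3800
    cross x-line → (1,1), t=0.6928 (wall)
  → r_4 = 0.6928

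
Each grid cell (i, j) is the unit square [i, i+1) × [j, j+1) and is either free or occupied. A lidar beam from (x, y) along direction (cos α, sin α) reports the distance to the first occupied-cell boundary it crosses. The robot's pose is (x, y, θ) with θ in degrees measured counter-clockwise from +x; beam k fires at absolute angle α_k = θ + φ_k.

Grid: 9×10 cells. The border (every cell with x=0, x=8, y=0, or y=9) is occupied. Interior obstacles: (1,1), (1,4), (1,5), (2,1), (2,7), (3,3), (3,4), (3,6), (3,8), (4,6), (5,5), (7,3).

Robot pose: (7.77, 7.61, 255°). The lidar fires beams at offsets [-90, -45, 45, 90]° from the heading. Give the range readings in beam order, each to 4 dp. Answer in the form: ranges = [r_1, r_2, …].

beam 1: φ=-90°, α=165°
  cosα=-0.9659 sinα=0.2588 | (7,7) | tMaxX 0.7972 tMaxY 1.5068 | tΔX 1.0353 tΔY 3.8637
    t=0.7972 [x] (6,7)
    t=1.5068 [y] (6,8)
    t=1.8324 [x] (5,8)
    t=2.8677 [x] (4,8)
    t=3.9030 [x] (3,8) — stop
  → r_1 = 3.9030
beam 2: φ=-45°, α=210°
  cosα=-0.8660 sinα=-0.5000 | (7,7) | tMaxX 0.8891 tMaxY 1.2200 | tΔX 1.1547 tΔY 2.0000
    t=0.8891 [x] (6,7)
    t=1.2200 [y] (6,6)
    t=2.0438 [x] (5,6)
    t=3.1985 [x] (4,6) — stop
  → r_2 = 3.1985
beam 3: φ=45°, α=300°
  cosα=0.5000 sinα=-0.8660 | (7,7) | tMaxX 0.4600 tMaxY 0.7044 | tΔX 2.0000 tΔY 1.1547
    t=0.4600 [x] (8,7) — stop
  → r_3 = 0.4600
beam 4: φ=90°, α=345°
  cosα=0.9659 sinα=-0.2588 | (7,7) | tMaxX 0.2381 tMaxY 2.3569 | tΔX 1.0353 tΔY 3.8637
    t=0.2381 [x] (8,7) — stop
  → r_4 = 0.2381

ranges = [3.9030, 3.1985, 0.4600, 0.2381]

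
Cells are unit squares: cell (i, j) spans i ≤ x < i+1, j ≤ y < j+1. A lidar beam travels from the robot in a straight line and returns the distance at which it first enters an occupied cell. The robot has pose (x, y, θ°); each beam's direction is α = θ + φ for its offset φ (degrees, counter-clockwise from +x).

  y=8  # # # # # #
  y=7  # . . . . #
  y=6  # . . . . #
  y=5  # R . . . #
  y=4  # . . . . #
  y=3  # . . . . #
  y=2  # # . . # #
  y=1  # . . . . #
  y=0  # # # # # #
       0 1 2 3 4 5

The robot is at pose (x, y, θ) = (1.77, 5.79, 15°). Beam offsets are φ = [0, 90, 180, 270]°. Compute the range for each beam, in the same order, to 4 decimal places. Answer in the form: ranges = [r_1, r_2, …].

ranges = [3.3439, 2.2880, 0.7972, 4.9590]

beam 1: φ=0°, α=15°
  cosα=0.9659 sinα=0.2588 | (1,5) | tMaxX 0.2381 tMaxY 0.8114 | tΔX 1.0353 tΔY 3.8637
    t=0.2381 [x] (2,5)
    t=0.8114 [y] (2,6)
    t=1.2734 [x] (3,6)
    t=2.3087 [x] (4,6)
    t=3.3439 [x] (5,6) — stop
  → r_1 = 3.3439
beam 2: φ=90°, α=105°
  cosα=-0.2588 sinα=0.9659 | (1,5) | tMaxX 2.9751 tMaxY 0.2174 | tΔX 3.8637 tΔY 1.0353
    t=0.2174 [y] (1,6)
    t=1.2527 [y] (1,7)
    t=2.2880 [y] (1,8) — stop
  → r_2 = 2.2880
beam 3: φ=180°, α=195°
  cosα=-0.9659 sinα=-0.2588 | (1,5) | tMaxX 0.7972 tMaxY 3.0523 | tΔX 1.0353 tΔY 3.8637
    t=0.7972 [x] (0,5) — stop
  → r_3 = 0.7972
beam 4: φ=270°, α=285°
  cosα=0.2588 sinα=-0.9659 | (1,5) | tMaxX 0.8887 tMaxY 0.8179 | tΔX 3.8637 tΔY 1.0353
    t=0.8179 [y] (1,4)
    t=0.8887 [x] (2,4)
    t=1.8531 [y] (2,3)
    t=2.8884 [y] (2,2)
    t=3.9237 [y] (2,1)
    t=4.7524 [x] (3,1)
    t=4.9590 [y] (3,0) — stop
  → r_4 = 4.9590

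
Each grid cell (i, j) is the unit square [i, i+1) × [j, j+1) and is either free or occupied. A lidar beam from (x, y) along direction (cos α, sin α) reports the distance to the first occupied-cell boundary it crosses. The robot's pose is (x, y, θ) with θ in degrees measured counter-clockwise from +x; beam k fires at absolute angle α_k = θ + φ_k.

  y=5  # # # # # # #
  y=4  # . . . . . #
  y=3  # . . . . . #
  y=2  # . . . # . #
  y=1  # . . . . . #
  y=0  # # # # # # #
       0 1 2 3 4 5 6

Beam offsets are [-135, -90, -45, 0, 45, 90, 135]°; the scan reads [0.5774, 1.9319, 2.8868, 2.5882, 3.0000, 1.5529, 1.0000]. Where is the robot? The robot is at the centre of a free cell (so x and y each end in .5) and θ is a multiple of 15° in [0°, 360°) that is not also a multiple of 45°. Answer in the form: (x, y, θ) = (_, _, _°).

(x, y, θ) = (1.5, 3.5, 345°)

Candidates: 19 free-cell centres × 16 headings = 304 poses. Raycast each; keep the one whose scan matches to 4 dp.
  (2.5, 4.5, 210°): beam 1 = 0.5176 ≠ 0.5774 ✗
  (3.5, 3.5, 75°): beam 1 = 1.0000 ≠ 0.5774 ✗
  (4.5, 4.5, 105°): beam 1 = 1.7321 ≠ 0.5774 ✗
  …
  (1.5, 3.5, 345°): r_1=0.5774, r_2=1.9319, r_3=2.8868, r_4=2.5882, r_5=3.0000, r_6=1.5529, r_7=1.0000 — all match ✓
No second candidate reproduces the full scan.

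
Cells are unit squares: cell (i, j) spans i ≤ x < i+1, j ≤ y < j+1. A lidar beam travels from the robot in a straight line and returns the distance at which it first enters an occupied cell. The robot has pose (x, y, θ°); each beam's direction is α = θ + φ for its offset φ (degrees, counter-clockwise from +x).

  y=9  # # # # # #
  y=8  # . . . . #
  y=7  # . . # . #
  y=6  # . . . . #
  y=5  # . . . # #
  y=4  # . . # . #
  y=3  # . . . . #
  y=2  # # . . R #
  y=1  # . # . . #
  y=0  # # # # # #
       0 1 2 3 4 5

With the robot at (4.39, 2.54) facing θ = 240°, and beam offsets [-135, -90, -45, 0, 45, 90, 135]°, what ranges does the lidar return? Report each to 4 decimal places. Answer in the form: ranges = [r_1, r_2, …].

beam 1: φ=-135°, α=105°
  cosα=-0.2588 sinα=0.9659 | (4,2) | tMaxX 1.5068 tMaxY 0.4762 | tΔX 3.8637 tΔY 1.0353
    t=0.4762 [y] (4,3)
    t=1.5068 [x] (3,3)
    t=1.5115 [y] (3,4) — stop
  → r_1 = 1.5115
beam 2: φ=-90°, α=150°
  cosα=-0.8660 sinα=0.5000 | (4,2) | tMaxX 0.4503 tMaxY 0.9200 | tΔX 1.1547 tΔY 2.0000
    t=0.4503 [x] (3,2)
    t=0.9200 [y] (3,3)
    t=1.6050 [x] (2,3)
    t=2.7597 [x] (1,3)
    t=2.9200 [y] (1,4)
    t=3.9144 [x] (0,4) — stop
  → r_2 = 3.9144
beam 3: φ=-45°, α=195°
  cosα=-0.9659 sinα=-0.2588 | (4,2) | tMaxX 0.4038 tMaxY 2.0864 | tΔX 1.0353 tΔY 3.8637
    t=0.4038 [x] (3,2)
    t=1.4390 [x] (2,2)
    t=2.0864 [y] (2,1) — stop
  → r_3 = 2.0864
beam 4: φ=0°, α=240°
  cosα=-0.5000 sinα=-0.8660 | (4,2) | tMaxX 0.7800 tMaxY 0.6235 | tΔX 2.0000 tΔY 1.1547
    t=0.6235 [y] (4,1)
    t=0.7800 [x] (3,1)
    t=1.7782 [y] (3,0) — stop
  → r_4 = 1.7782
beam 5: φ=45°, α=285°
  cosα=0.2588 sinα=-0.9659 | (4,2) | tMaxX 2.3569 tMaxY 0.5590 | tΔX 3.8637 tΔY 1.0353
    t=0.5590 [y] (4,1)
    t=1.5943 [y] (4,0) — stop
  → r_5 = 1.5943
beam 6: φ=90°, α=330°
  cosα=0.8660 sinα=-0.5000 | (4,2) | tMaxX 0.7044 tMaxY 1.0800 | tΔX 1.1547 tΔY 2.0000
    t=0.7044 [x] (5,2) — stop
  → r_6 = 0.7044
beam 7: φ=135°, α=15°
  cosα=0.9659 sinα=0.2588 | (4,2) | tMaxX 0.6315 tMaxY 1.7773 | tΔX 1.0353 tΔY 3.8637
    t=0.6315 [x] (5,2) — stop
  → r_7 = 0.6315

ranges = [1.5115, 3.9144, 2.0864, 1.7782, 1.5943, 0.7044, 0.6315]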